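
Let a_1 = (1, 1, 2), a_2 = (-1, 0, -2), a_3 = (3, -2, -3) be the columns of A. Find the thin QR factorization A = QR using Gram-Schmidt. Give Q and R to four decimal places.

a_1 = (1, 1, 2); ‖a_1‖ = 2.4495, so q_1 = (0.4082, 0.4082, 0.8165).
q_1·a_2 = 0.4082·(-1) + 0.4082·0 + 0.8165·(-2) = -2.0412.
u_2 = a_2 + 2.0412·q_1 = (-0.1667, 0.8333, -0.3333).
‖u_2‖ = 0.9129, so q_2 = (-0.1826, 0.9129, -0.3651).
q_1·a_3 = 0.4082·3 + 0.4082·(-2) + 0.8165·(-3) = -2.0412; q_2·a_3 = (-0.1826)·3 + 0.9129·(-2) + (-0.3651)·(-3) = -1.2780.
u_3 = a_3 + 2.0412·q_1 + 1.2780·q_2 = (3.6000, 0.0000, -1.8000).
‖u_3‖ = 4.0249, so q_3 = (0.8944, 0.0000, -0.4472).

Q = [[0.4082, -0.1826, 0.8944], [0.4082, 0.9129, 0.0000], [0.8165, -0.3651, -0.4472]], R = [[2.4495, -2.0412, -2.0412], [0.0000, 0.9129, -1.2780], [0.0000, 0.0000, 4.0249]]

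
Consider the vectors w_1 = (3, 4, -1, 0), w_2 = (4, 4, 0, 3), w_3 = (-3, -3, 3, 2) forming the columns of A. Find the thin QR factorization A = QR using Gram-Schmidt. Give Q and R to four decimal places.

w_1 = (3, 4, -1, 0); ‖w_1‖ = 5.0990, so e_1 = (0.5883, 0.7845, -0.1961, 0.0000).
e_1·w_2 = 0.5883·4 + 0.7845·4 + (-0.1961)·0 + 0.0000·3 = 5.4913.
u_2 = w_2 − 5.4913·e_1 = (0.7692, -0.3077, 1.0769, 3.0000).
‖u_2‖ = 3.2933, so e_2 = (0.2336, -0.0934, 0.3270, 0.9109).
e_1·w_3 = 0.5883·(-3) + 0.7845·(-3) + (-0.1961)·3 + 0.0000·2 = -4.7068; e_2·w_3 = 0.2336·(-3) + (-0.0934)·(-3) + 0.3270·3 + 0.9109·2 = 2.3824.
u_3 = w_3 + 4.7068·e_1 − 2.3824·e_2 = (-0.7872, 0.9149, 1.2979, -0.1702).
‖u_3‖ = 1.7805, so e_3 = (-0.4421, 0.5138, 0.7289, -0.0956).

Q = [[0.5883, 0.2336, -0.4421], [0.7845, -0.0934, 0.5138], [-0.1961, 0.3270, 0.7289], [0.0000, 0.9109, -0.0956]], R = [[5.0990, 5.4913, -4.7068], [0.0000, 3.2933, 2.3824], [0.0000, 0.0000, 1.7805]]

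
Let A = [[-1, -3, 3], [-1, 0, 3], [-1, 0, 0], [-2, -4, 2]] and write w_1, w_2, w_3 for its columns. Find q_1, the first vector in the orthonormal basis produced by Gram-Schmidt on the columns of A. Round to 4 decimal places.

q_1 = w_1/‖w_1‖ = (-1, -1, -1, -2)/2.6458 = (-0.3780, -0.3780, -0.3780, -0.7559).

q_1 = (-0.3780, -0.3780, -0.3780, -0.7559)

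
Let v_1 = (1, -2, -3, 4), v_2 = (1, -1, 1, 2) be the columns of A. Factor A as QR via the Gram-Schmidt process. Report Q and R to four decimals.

Q = [[0.1826, 0.3324], [-0.3651, -0.2115], [-0.5477, 0.8159], [0.7303, 0.4231]], R = [[5.4772, 1.4606], [0.0000, 2.2061]]

e_1 = v_1/‖v_1‖ = (1, -2, -3, 4)/5.4772 = (0.1826, -0.3651, -0.5477, 0.7303).
r_{12} = e_1·v_2 = 1.4606.
u_2 = v_2 − 1.4606·e_1 = (0.7333, -0.4667, 1.8000, 0.9333).
‖u_2‖ = 2.2061, so e_2 = (0.3324, -0.2115, 0.8159, 0.4231).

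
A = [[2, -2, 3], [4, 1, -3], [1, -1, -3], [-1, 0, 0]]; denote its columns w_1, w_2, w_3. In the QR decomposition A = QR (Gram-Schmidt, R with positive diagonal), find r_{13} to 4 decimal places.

r_{13} = -1.9188

w_1 = (2, 4, 1, -1); ‖w_1‖ = 4.6904, so e_1 = (0.4264, 0.8528, 0.2132, -0.2132).
r_{13} = e_1·w_3 = -1.9188.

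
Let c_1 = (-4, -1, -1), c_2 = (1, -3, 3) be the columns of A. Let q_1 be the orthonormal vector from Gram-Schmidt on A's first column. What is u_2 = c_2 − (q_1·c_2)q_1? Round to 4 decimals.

c_1 = (-4, -1, -1); ‖c_1‖ = 4.2426, so q_1 = (-0.9428, -0.2357, -0.2357).
q_1·c_2 = (-0.9428)·1 + (-0.2357)·(-3) + (-0.2357)·3 = -0.9428.
u_2 = c_2 + 0.9428·q_1 = (0.1111, -3.2222, 2.7778).

u_2 = (0.1111, -3.2222, 2.7778)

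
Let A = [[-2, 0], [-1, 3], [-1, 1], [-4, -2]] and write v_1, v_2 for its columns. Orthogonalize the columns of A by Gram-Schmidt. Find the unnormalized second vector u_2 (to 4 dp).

e_1 = v_1/‖v_1‖ = (-2, -1, -1, -4)/4.6904 = (-0.4264, -0.2132, -0.2132, -0.8528).
r_{12} = e_1·v_2 = 0.8528.
u_2 = v_2 − 0.8528·e_1 = (0.3636, 3.1818, 1.1818, -1.2727).

u_2 = (0.3636, 3.1818, 1.1818, -1.2727)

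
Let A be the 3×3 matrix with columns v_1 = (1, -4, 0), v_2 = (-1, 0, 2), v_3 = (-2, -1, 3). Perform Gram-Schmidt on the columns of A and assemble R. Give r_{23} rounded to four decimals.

r_{23} = 3.6519

q_1 = v_1/‖v_1‖ = (1, -4, 0)/4.1231 = (0.2425, -0.9701, 0.0000).
r_{12} = q_1·v_2 = -0.2425.
u_2 = v_2 + 0.2425·q_1 = (-0.9412, -0.2353, 2.0000).
‖u_2‖ = 2.2229, so q_2 = (-0.4234, -0.1059, 0.8997).
r_{23} = q_2·v_3 = 3.6519.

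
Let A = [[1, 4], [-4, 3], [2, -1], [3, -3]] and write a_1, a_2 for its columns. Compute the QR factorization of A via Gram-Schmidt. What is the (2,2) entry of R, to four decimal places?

q_1 = a_1/‖a_1‖ = (1, -4, 2, 3)/5.4772 = (0.1826, -0.7303, 0.3651, 0.5477).
r_{12} = q_1·a_2 = -3.4689.
u_2 = a_2 + 3.4689·q_1 = (4.6333, 0.4667, 0.2667, -1.1000).
r_{22} = ‖u_2‖ = 4.7924.

r_{22} = 4.7924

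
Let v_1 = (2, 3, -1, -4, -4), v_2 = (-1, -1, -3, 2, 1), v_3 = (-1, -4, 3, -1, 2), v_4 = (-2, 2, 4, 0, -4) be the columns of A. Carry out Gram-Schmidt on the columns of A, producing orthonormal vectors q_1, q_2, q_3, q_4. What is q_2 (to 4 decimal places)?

q_1 = v_1/‖v_1‖ = (2, 3, -1, -4, -4)/6.7823 = (0.2949, 0.4423, -0.1474, -0.5898, -0.5898).
r_{12} = q_1·v_2 = -2.0642.
u_2 = v_2 + 2.0642·q_1 = (-0.3913, -0.0870, -3.3043, 0.7826, -0.2174).
‖u_2‖ = 3.4262, so q_2 = (-0.1142, -0.0254, -0.9644, 0.2284, -0.0634).

q_2 = (-0.1142, -0.0254, -0.9644, 0.2284, -0.0634)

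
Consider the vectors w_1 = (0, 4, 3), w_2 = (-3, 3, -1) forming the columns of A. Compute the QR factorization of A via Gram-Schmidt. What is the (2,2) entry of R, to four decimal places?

r_{22} = 3.9699

q_1 = w_1/‖w_1‖ = (0, 4, 3)/5.0000 = (0.0000, 0.8000, 0.6000).
r_{12} = q_1·w_2 = 1.8000.
u_2 = w_2 − 1.8000·q_1 = (-3.0000, 1.5600, -2.0800).
r_{22} = ‖u_2‖ = 3.9699.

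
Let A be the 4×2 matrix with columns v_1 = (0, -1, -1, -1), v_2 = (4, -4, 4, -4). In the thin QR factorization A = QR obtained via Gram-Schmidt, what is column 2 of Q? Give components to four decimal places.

e_2 = (0.5222, -0.3482, 0.6963, -0.3482)

e_1 = v_1/‖v_1‖ = (0, -1, -1, -1)/1.7321 = (0.0000, -0.5774, -0.5774, -0.5774).
r_{12} = e_1·v_2 = 2.3094.
u_2 = v_2 − 2.3094·e_1 = (4.0000, -2.6667, 5.3333, -2.6667).
‖u_2‖ = 7.6594, so e_2 = (0.5222, -0.3482, 0.6963, -0.3482).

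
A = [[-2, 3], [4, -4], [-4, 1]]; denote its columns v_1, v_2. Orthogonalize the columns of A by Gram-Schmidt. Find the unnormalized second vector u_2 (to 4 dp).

u_2 = (1.5556, -1.1111, -1.8889)

e_1 = v_1/‖v_1‖ = (-2, 4, -4)/6.0000 = (-0.3333, 0.6667, -0.6667).
r_{12} = e_1·v_2 = -4.3333.
u_2 = v_2 + 4.3333·e_1 = (1.5556, -1.1111, -1.8889).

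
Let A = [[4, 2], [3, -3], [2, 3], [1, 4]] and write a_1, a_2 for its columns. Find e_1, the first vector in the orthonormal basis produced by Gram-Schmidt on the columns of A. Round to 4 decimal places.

e_1 = (0.7303, 0.5477, 0.3651, 0.1826)

a_1 = (4, 3, 2, 1); ‖a_1‖ = 5.4772, so e_1 = (0.7303, 0.5477, 0.3651, 0.1826).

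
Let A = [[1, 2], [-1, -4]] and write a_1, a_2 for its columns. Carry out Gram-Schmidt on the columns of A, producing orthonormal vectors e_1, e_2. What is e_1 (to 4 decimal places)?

a_1 = (1, -1); ‖a_1‖ = 1.4142, so e_1 = (0.7071, -0.7071).

e_1 = (0.7071, -0.7071)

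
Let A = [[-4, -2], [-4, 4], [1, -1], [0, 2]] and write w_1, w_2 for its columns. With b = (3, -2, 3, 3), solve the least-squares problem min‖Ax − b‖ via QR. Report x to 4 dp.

w_1 = (-4, -4, 1, 0); ‖w_1‖ = 5.7446, so e_1 = (-0.6963, -0.6963, 0.1741, 0.0000).
e_1·w_2 = (-0.6963)·(-2) + (-0.6963)·4 + 0.1741·(-1) + 0.0000·2 = -1.5667.
u_2 = w_2 + 1.5667·e_1 = (-3.0909, 2.9091, -0.7273, 2.0000).
‖u_2‖ = 4.7482, so e_2 = (-0.6510, 0.6127, -0.1532, 0.4212).
Qᵀb = (-0.1741, -2.3741).
Back-substitute: x_2 = -2.3741/4.7482 = -0.5000.
x_1 = (-0.1741 + 1.5667·(-0.5000))/5.7446 = -0.1667.

x = (-0.1667, -0.5000)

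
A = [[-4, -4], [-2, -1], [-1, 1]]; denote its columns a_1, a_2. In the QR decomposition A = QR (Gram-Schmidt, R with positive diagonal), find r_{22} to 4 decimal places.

q_1 = a_1/‖a_1‖ = (-4, -2, -1)/4.5826 = (-0.8729, -0.4364, -0.2182).
r_{12} = q_1·a_2 = 3.7097.
u_2 = a_2 − 3.7097·q_1 = (-0.7619, 0.6190, 1.8095).
r_{22} = ‖u_2‖ = 2.0587.

r_{22} = 2.0587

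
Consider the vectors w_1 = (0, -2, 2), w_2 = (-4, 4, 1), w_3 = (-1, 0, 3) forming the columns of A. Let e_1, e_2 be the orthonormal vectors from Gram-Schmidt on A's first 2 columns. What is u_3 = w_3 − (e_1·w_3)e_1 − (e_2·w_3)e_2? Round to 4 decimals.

u_3 = (0.6140, 0.4912, 0.4912)

w_1 = (0, -2, 2); ‖w_1‖ = 2.8284, so e_1 = (0.0000, -0.7071, 0.7071).
e_1·w_2 = 0.0000·(-4) + (-0.7071)·4 + 0.7071·1 = -2.1213.
u_2 = w_2 + 2.1213·e_1 = (-4.0000, 2.5000, 2.5000).
‖u_2‖ = 5.3385, so e_2 = (-0.7493, 0.4683, 0.4683).
e_1·w_3 = 0.0000·(-1) + (-0.7071)·0 + 0.7071·3 = 2.1213; e_2·w_3 = (-0.7493)·(-1) + 0.4683·0 + 0.4683·3 = 2.1541.
u_3 = w_3 − 2.1213·e_1 − 2.1541·e_2 = (0.6140, 0.4912, 0.4912).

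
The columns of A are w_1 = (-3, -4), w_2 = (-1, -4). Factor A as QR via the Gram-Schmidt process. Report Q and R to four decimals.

Q = [[-0.6000, 0.8000], [-0.8000, -0.6000]], R = [[5.0000, 3.8000], [0.0000, 1.6000]]

w_1 = (-3, -4); ‖w_1‖ = 5.0000, so q_1 = (-0.6000, -0.8000).
q_1·w_2 = (-0.6000)·(-1) + (-0.8000)·(-4) = 3.8000.
u_2 = w_2 − 3.8000·q_1 = (1.2800, -0.9600).
‖u_2‖ = 1.6000, so q_2 = (0.8000, -0.6000).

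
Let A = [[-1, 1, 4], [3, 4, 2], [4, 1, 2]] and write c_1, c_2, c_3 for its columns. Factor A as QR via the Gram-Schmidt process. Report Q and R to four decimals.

e_1 = c_1/‖c_1‖ = (-1, 3, 4)/5.0990 = (-0.1961, 0.5883, 0.7845).
r_{12} = e_1·c_2 = 2.9417.
u_2 = c_2 − 2.9417·e_1 = (1.5769, 2.2692, -1.3077).
‖u_2‖ = 3.0571, so e_2 = (0.5158, 0.7423, -0.4277).
r_{13} = e_1·c_3 = 1.9612; r_{23} = e_2·c_3 = 2.6923.
u_3 = c_3 − 1.9612·e_1 − 2.6923·e_2 = (2.9959, -1.1523, 1.6132).
‖u_3‖ = 3.5924, so e_3 = (0.8340, -0.3208, 0.4491).

Q = [[-0.1961, 0.5158, 0.8340], [0.5883, 0.7423, -0.3208], [0.7845, -0.4277, 0.4491]], R = [[5.0990, 2.9417, 1.9612], [0.0000, 3.0571, 2.6923], [0.0000, 0.0000, 3.5924]]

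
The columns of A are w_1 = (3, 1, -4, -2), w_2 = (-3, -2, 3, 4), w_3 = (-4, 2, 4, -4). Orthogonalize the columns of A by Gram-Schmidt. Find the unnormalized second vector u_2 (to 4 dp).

w_1 = (3, 1, -4, -2); ‖w_1‖ = 5.4772, so q_1 = (0.5477, 0.1826, -0.7303, -0.3651).
q_1·w_2 = 0.5477·(-3) + 0.1826·(-2) + (-0.7303)·3 + (-0.3651)·4 = -5.6598.
u_2 = w_2 + 5.6598·q_1 = (0.1000, -0.9667, -1.1333, 1.9333).

u_2 = (0.1000, -0.9667, -1.1333, 1.9333)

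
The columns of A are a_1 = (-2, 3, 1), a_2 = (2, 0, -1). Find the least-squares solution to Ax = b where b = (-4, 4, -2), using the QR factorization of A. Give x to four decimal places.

x = (1.3333, 0.1333)

a_1 = (-2, 3, 1); ‖a_1‖ = 3.7417, so q_1 = (-0.5345, 0.8018, 0.2673).
q_1·a_2 = (-0.5345)·2 + 0.8018·0 + 0.2673·(-1) = -1.3363.
u_2 = a_2 + 1.3363·q_1 = (1.2857, 1.0714, -0.6429).
‖u_2‖ = 1.7928, so q_2 = (0.7171, 0.5976, -0.3586).
Qᵀb = (4.8107, 0.2390).
Back-substitute: x_2 = 0.2390/1.7928 = 0.1333.
x_1 = (4.8107 + 1.3363·0.1333)/3.7417 = 1.3333.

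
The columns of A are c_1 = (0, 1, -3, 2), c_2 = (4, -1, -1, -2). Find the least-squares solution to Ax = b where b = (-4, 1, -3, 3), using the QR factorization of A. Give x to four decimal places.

c_1 = (0, 1, -3, 2); ‖c_1‖ = 3.7417, so e_1 = (0.0000, 0.2673, -0.8018, 0.5345).
e_1·c_2 = 0.0000·4 + 0.2673·(-1) + (-0.8018)·(-1) + 0.5345·(-2) = -0.5345.
u_2 = c_2 + 0.5345·e_1 = (4.0000, -0.8571, -1.4286, -1.7143).
‖u_2‖ = 4.6599, so e_2 = (0.8584, -0.1839, -0.3066, -0.3679).
Qᵀb = (4.2762, -3.8015).
Back-substitute: x_2 = -3.8015/4.6599 = -0.8158.
x_1 = (4.2762 + 0.5345·(-0.8158))/3.7417 = 1.0263.

x = (1.0263, -0.8158)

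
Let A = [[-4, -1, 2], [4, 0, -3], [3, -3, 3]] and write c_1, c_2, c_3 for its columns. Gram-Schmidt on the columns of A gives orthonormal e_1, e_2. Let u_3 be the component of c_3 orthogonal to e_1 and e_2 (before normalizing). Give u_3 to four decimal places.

u_3 = (-1.0286, -1.2857, 0.3429)

c_1 = (-4, 4, 3); ‖c_1‖ = 6.4031, so e_1 = (-0.6247, 0.6247, 0.4685).
e_1·c_2 = (-0.6247)·(-1) + 0.6247·0 + 0.4685·(-3) = -0.7809.
u_2 = c_2 + 0.7809·e_1 = (-1.4878, 0.4878, -2.6341).
‖u_2‖ = 3.0644, so e_2 = (-0.4855, 0.1592, -0.8596).
e_1·c_3 = (-0.6247)·2 + 0.6247·(-3) + 0.4685·3 = -1.7179; e_2·c_3 = (-0.4855)·2 + 0.1592·(-3) + (-0.8596)·3 = -4.0274.
u_3 = c_3 + 1.7179·e_1 + 4.0274·e_2 = (-1.0286, -1.2857, 0.3429).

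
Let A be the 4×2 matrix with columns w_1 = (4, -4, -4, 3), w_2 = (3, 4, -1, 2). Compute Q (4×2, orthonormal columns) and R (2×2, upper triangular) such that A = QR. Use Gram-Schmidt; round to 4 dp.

Q = [[0.5298, 0.4759], [-0.5298, 0.8158], [-0.5298, -0.1068], [0.3974, 0.3108]], R = [[7.5498, 0.7947], [0.0000, 5.4193]]

w_1 = (4, -4, -4, 3); ‖w_1‖ = 7.5498, so e_1 = (0.5298, -0.5298, -0.5298, 0.3974).
e_1·w_2 = 0.5298·3 + (-0.5298)·4 + (-0.5298)·(-1) + 0.3974·2 = 0.7947.
u_2 = w_2 − 0.7947·e_1 = (2.5789, 4.4211, -0.5789, 1.6842).
‖u_2‖ = 5.4193, so e_2 = (0.4759, 0.8158, -0.1068, 0.3108).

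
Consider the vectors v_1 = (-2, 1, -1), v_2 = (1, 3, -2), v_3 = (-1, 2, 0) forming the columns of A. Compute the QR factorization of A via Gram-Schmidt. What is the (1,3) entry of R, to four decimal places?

e_1 = v_1/‖v_1‖ = (-2, 1, -1)/2.4495 = (-0.8165, 0.4082, -0.4082).
r_{13} = e_1·v_3 = 1.6330.

r_{13} = 1.6330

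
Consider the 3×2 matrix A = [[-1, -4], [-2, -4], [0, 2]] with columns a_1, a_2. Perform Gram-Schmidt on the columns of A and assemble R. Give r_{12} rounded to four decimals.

r_{12} = 5.3666

a_1 = (-1, -2, 0); ‖a_1‖ = 2.2361, so q_1 = (-0.4472, -0.8944, 0.0000).
r_{12} = q_1·a_2 = 5.3666.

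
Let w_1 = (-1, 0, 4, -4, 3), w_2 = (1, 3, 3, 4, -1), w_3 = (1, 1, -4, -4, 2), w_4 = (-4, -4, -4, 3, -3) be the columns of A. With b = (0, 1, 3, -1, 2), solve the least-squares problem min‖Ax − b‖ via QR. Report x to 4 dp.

w_1 = (-1, 0, 4, -4, 3); ‖w_1‖ = 6.4807, so q_1 = (-0.1543, 0.0000, 0.6172, -0.6172, 0.4629).
q_1·w_2 = (-0.1543)·1 + 0.0000·3 + 0.6172·3 + (-0.6172)·4 + 0.4629·(-1) = -1.2344.
u_2 = w_2 + 1.2344·q_1 = (0.8095, 3.0000, 3.7619, 3.2381, -0.4286).
‖u_2‖ = 5.8716, so q_2 = (0.1379, 0.5109, 0.6407, 0.5515, -0.0730).
q_1·w_3 = (-0.1543)·1 + 0.0000·1 + 0.6172·(-4) + (-0.6172)·(-4) + 0.4629·2 = 0.7715; q_2·w_3 = 0.1379·1 + 0.5109·1 + 0.6407·(-4) + 0.5515·(-4) + (-0.0730)·2 = -4.2659.
u_3 = w_3 − 0.7715·q_1 + 4.2659·q_2 = (1.7072, 3.1796, -1.7431, -1.1713, 1.3315).
‖u_3‖ = 4.3826, so q_3 = (0.3895, 0.7255, -0.3977, -0.2673, 0.3038).
q_1·w_4 = (-0.1543)·(-4) + 0.0000·(-4) + 0.6172·(-4) + (-0.6172)·3 + 0.4629·(-3) = -5.0920; q_2·w_4 = 0.1379·(-4) + 0.5109·(-4) + 0.6407·(-4) + 0.5515·3 + (-0.0730)·(-3) = -3.2846; q_3·w_4 = 0.3895·(-4) + 0.7255·(-4) + (-0.3977)·(-4) + (-0.2673)·3 + 0.3038·(-3) = -4.5824.
u_4 = w_4 + 5.0920·q_1 + 3.2846·q_2 + 4.5824·q_3 = (-2.5479, 1.0027, -0.5753, 0.4438, 0.5096).
‖u_4‖ = 2.8783, so q_4 = (-0.8852, 0.3484, -0.1999, 0.1542, 0.1770).
Qᵀb = (3.3947, 1.7355, 0.4072, -0.0514).
Back-substitute: x_4 = -0.0514/2.8783 = -0.0179.
x_3 = (0.4072 + 4.5824·(-0.0179))/4.3826 = 0.0742.
x_2 = (1.7355 + 4.2659·0.0742 + 3.2846·(-0.0179))/5.8716 = 0.3395.
x_1 = (3.3947 + 1.2344·0.3395 − 0.7715·0.0742 + 5.0920·(-0.0179))/6.4807 = 0.5656.

x = (0.5656, 0.3395, 0.0742, -0.0179)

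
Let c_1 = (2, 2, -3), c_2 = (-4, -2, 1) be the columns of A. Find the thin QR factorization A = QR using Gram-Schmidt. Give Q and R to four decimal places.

c_1 = (2, 2, -3); ‖c_1‖ = 4.1231, so e_1 = (0.4851, 0.4851, -0.7276).
e_1·c_2 = 0.4851·(-4) + 0.4851·(-2) + (-0.7276)·1 = -3.6380.
u_2 = c_2 + 3.6380·e_1 = (-2.2353, -0.2353, -1.6471).
‖u_2‖ = 2.7865, so e_2 = (-0.8022, -0.0844, -0.5911).

Q = [[0.4851, -0.8022], [0.4851, -0.0844], [-0.7276, -0.5911]], R = [[4.1231, -3.6380], [0.0000, 2.7865]]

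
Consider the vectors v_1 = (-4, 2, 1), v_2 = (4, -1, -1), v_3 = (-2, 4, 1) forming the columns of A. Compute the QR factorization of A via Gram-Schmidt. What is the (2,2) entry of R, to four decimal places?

r_{22} = 0.8997

e_1 = v_1/‖v_1‖ = (-4, 2, 1)/4.5826 = (-0.8729, 0.4364, 0.2182).
r_{12} = e_1·v_2 = -4.1461.
u_2 = v_2 + 4.1461·e_1 = (0.3810, 0.8095, -0.0952).
r_{22} = ‖u_2‖ = 0.8997.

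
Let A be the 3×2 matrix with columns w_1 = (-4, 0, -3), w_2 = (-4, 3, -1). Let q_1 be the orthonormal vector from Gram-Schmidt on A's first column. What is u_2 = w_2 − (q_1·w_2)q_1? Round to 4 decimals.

u_2 = (-0.9600, 3.0000, 1.2800)

w_1 = (-4, 0, -3); ‖w_1‖ = 5.0000, so q_1 = (-0.8000, 0.0000, -0.6000).
q_1·w_2 = (-0.8000)·(-4) + 0.0000·3 + (-0.6000)·(-1) = 3.8000.
u_2 = w_2 − 3.8000·q_1 = (-0.9600, 3.0000, 1.2800).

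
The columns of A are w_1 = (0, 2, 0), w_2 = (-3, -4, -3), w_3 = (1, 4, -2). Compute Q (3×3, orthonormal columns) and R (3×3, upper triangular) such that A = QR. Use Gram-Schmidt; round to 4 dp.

w_1 = (0, 2, 0); ‖w_1‖ = 2.0000, so q_1 = (0.0000, 1.0000, 0.0000).
q_1·w_2 = 0.0000·(-3) + 1.0000·(-4) + 0.0000·(-3) = -4.0000.
u_2 = w_2 + 4.0000·q_1 = (-3.0000, 0.0000, -3.0000).
‖u_2‖ = 4.2426, so q_2 = (-0.7071, 0.0000, -0.7071).
q_1·w_3 = 0.0000·1 + 1.0000·4 + 0.0000·(-2) = 4.0000; q_2·w_3 = (-0.7071)·1 + 0.0000·4 + (-0.7071)·(-2) = 0.7071.
u_3 = w_3 − 4.0000·q_1 − 0.7071·q_2 = (1.5000, 0.0000, -1.5000).
‖u_3‖ = 2.1213, so q_3 = (0.7071, 0.0000, -0.7071).

Q = [[0.0000, -0.7071, 0.7071], [1.0000, 0.0000, 0.0000], [0.0000, -0.7071, -0.7071]], R = [[2.0000, -4.0000, 4.0000], [0.0000, 4.2426, 0.7071], [0.0000, 0.0000, 2.1213]]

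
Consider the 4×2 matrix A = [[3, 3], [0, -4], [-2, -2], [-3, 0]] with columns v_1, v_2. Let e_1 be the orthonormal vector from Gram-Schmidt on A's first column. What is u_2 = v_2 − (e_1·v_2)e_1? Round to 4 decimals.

v_1 = (3, 0, -2, -3); ‖v_1‖ = 4.6904, so e_1 = (0.6396, 0.0000, -0.4264, -0.6396).
e_1·v_2 = 0.6396·3 + 0.0000·(-4) + (-0.4264)·(-2) + (-0.6396)·0 = 2.7716.
u_2 = v_2 − 2.7716·e_1 = (1.2273, -4.0000, -0.8182, 1.7727).

u_2 = (1.2273, -4.0000, -0.8182, 1.7727)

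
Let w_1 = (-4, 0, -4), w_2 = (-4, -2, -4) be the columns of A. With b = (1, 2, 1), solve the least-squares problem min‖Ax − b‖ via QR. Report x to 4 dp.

x = (0.7500, -1.0000)

w_1 = (-4, 0, -4); ‖w_1‖ = 5.6569, so e_1 = (-0.7071, 0.0000, -0.7071).
e_1·w_2 = (-0.7071)·(-4) + 0.0000·(-2) + (-0.7071)·(-4) = 5.6569.
u_2 = w_2 − 5.6569·e_1 = (0.0000, -2.0000, 0.0000).
‖u_2‖ = 2.0000, so e_2 = (0.0000, -1.0000, 0.0000).
Qᵀb = (-1.4142, -2.0000).
Back-substitute: x_2 = -2.0000/2.0000 = -1.0000.
x_1 = (-1.4142 − 5.6569·(-1.0000))/5.6569 = 0.7500.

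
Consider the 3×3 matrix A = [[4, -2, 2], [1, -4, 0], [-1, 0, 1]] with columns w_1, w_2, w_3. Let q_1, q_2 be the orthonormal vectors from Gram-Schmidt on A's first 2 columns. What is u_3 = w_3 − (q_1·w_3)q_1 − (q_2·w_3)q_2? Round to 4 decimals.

w_1 = (4, 1, -1); ‖w_1‖ = 4.2426, so q_1 = (0.9428, 0.2357, -0.2357).
q_1·w_2 = 0.9428·(-2) + 0.2357·(-4) + (-0.2357)·0 = -2.8284.
u_2 = w_2 + 2.8284·q_1 = (0.6667, -3.3333, -0.6667).
‖u_2‖ = 3.4641, so q_2 = (0.1925, -0.9623, -0.1925).
q_1·w_3 = 0.9428·2 + 0.2357·0 + (-0.2357)·1 = 1.6499; q_2·w_3 = 0.1925·2 + (-0.9623)·0 + (-0.1925)·1 = 0.1925.
u_3 = w_3 − 1.6499·q_1 − 0.1925·q_2 = (0.4074, -0.2037, 1.4259).

u_3 = (0.4074, -0.2037, 1.4259)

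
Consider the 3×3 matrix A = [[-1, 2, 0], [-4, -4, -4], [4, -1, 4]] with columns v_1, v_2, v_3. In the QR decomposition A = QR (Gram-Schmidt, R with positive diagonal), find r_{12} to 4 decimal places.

r_{12} = 1.7408

e_1 = v_1/‖v_1‖ = (-1, -4, 4)/5.7446 = (-0.1741, -0.6963, 0.6963).
r_{12} = e_1·v_2 = 1.7408.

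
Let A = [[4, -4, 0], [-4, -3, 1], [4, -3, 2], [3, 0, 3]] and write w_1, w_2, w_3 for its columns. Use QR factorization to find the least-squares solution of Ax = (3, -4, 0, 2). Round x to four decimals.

x = (0.7581, 0.2509, -0.3998)

w_1 = (4, -4, 4, 3); ‖w_1‖ = 7.5498, so e_1 = (0.5298, -0.5298, 0.5298, 0.3974).
e_1·w_2 = 0.5298·(-4) + (-0.5298)·(-3) + 0.5298·(-3) + 0.3974·0 = -2.1193.
u_2 = w_2 + 2.1193·e_1 = (-2.8772, -4.1228, -1.8772, 0.8421).
‖u_2‖ = 5.4322, so e_2 = (-0.5297, -0.7590, -0.3456, 0.1550).
e_1·w_3 = 0.5298·0 + (-0.5298)·1 + 0.5298·2 + 0.3974·3 = 1.7219; e_2·w_3 = (-0.5297)·0 + (-0.7590)·1 + (-0.3456)·2 + 0.1550·3 = -0.9850.
u_3 = w_3 − 1.7219·e_1 + 0.9850·e_2 = (-1.4340, 1.1647, 0.7473, 2.4685).
‖u_3‖ = 3.1725, so e_3 = (-0.4520, 0.3671, 0.2356, 0.7781).
Qᵀb = (4.5034, 1.7569, -1.2683).
Back-substitute: x_3 = -1.2683/3.1725 = -0.3998.
x_2 = (1.7569 + 0.9850·(-0.3998))/5.4322 = 0.2509.
x_1 = (4.5034 + 2.1193·0.2509 − 1.7219·(-0.3998))/7.5498 = 0.7581.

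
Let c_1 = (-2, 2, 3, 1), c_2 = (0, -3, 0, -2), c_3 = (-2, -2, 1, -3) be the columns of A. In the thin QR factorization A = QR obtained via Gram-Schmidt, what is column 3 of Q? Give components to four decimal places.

c_1 = (-2, 2, 3, 1); ‖c_1‖ = 4.2426, so e_1 = (-0.4714, 0.4714, 0.7071, 0.2357).
e_1·c_2 = (-0.4714)·0 + 0.4714·(-3) + 0.7071·0 + 0.2357·(-2) = -1.8856.
u_2 = c_2 + 1.8856·e_1 = (-0.8889, -2.1111, 1.3333, -1.5556).
‖u_2‖ = 3.0732, so e_2 = (-0.2892, -0.6869, 0.4339, -0.5062).
e_1·c_3 = (-0.4714)·(-2) + 0.4714·(-2) + 0.7071·1 + 0.2357·(-3) = 0.0000; e_2·c_3 = (-0.2892)·(-2) + (-0.6869)·(-2) + 0.4339·1 + (-0.5062)·(-3) = 3.9047.
u_3 = c_3 + 0.0000·e_1 − 3.9047·e_2 = (-0.8706, 0.6824, -0.6941, -1.0235).
‖u_3‖ = 1.6592, so e_3 = (-0.5247, 0.4113, -0.4183, -0.6169).

e_3 = (-0.5247, 0.4113, -0.4183, -0.6169)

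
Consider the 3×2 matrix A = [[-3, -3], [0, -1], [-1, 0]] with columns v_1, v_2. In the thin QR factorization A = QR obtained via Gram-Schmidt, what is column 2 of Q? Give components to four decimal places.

q_2 = (-0.2176, -0.7255, 0.6529)

q_1 = v_1/‖v_1‖ = (-3, 0, -1)/3.1623 = (-0.9487, 0.0000, -0.3162).
r_{12} = q_1·v_2 = 2.8460.
u_2 = v_2 − 2.8460·q_1 = (-0.3000, -1.0000, 0.9000).
‖u_2‖ = 1.3784, so q_2 = (-0.2176, -0.7255, 0.6529).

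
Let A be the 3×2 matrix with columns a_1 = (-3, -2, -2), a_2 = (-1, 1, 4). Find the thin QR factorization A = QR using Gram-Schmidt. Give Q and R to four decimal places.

e_1 = a_1/‖a_1‖ = (-3, -2, -2)/4.1231 = (-0.7276, -0.4851, -0.4851).
r_{12} = e_1·a_2 = -1.6977.
u_2 = a_2 + 1.6977·e_1 = (-2.2353, 0.1765, 3.1765).
‖u_2‖ = 3.8881, so e_2 = (-0.5749, 0.0454, 0.8170).

Q = [[-0.7276, -0.5749], [-0.4851, 0.0454], [-0.4851, 0.8170]], R = [[4.1231, -1.6977], [0.0000, 3.8881]]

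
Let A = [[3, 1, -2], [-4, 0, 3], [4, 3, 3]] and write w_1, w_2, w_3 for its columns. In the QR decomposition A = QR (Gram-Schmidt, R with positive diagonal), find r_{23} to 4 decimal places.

w_1 = (3, -4, 4); ‖w_1‖ = 6.4031, so e_1 = (0.4685, -0.6247, 0.6247).
e_1·w_2 = 0.4685·1 + (-0.6247)·0 + 0.6247·3 = 2.3426.
u_2 = w_2 − 2.3426·e_1 = (-0.0976, 1.4634, 1.5366).
‖u_2‖ = 2.1242, so e_2 = (-0.0459, 0.6889, 0.7234).
r_{23} = e_2·w_3 = 4.3288.

r_{23} = 4.3288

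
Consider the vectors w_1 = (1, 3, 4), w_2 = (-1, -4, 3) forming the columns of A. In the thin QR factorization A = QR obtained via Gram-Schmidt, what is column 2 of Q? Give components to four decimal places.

w_1 = (1, 3, 4); ‖w_1‖ = 5.0990, so q_1 = (0.1961, 0.5883, 0.7845).
q_1·w_2 = 0.1961·(-1) + 0.5883·(-4) + 0.7845·3 = -0.1961.
u_2 = w_2 + 0.1961·q_1 = (-0.9615, -3.8846, 3.1538).
‖u_2‖ = 5.0952, so q_2 = (-0.1887, -0.7624, 0.6190).

q_2 = (-0.1887, -0.7624, 0.6190)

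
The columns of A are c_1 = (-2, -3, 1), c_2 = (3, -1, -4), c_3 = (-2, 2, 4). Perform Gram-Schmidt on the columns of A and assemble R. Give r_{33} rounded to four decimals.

r_{33} = 0.4507

c_1 = (-2, -3, 1); ‖c_1‖ = 3.7417, so e_1 = (-0.5345, -0.8018, 0.2673).
e_1·c_2 = (-0.5345)·3 + (-0.8018)·(-1) + 0.2673·(-4) = -1.8708.
u_2 = c_2 + 1.8708·e_1 = (2.0000, -2.5000, -3.5000).
‖u_2‖ = 4.7434, so e_2 = (0.4216, -0.5270, -0.7379).
e_1·c_3 = (-0.5345)·(-2) + (-0.8018)·2 + 0.2673·4 = 0.5345; e_2·c_3 = 0.4216·(-2) + (-0.5270)·2 + (-0.7379)·4 = -4.8488.
u_3 = c_3 − 0.5345·e_1 + 4.8488·e_2 = (0.3302, -0.1270, 0.2794).
r_{33} = ‖u_3‖ = 0.4507.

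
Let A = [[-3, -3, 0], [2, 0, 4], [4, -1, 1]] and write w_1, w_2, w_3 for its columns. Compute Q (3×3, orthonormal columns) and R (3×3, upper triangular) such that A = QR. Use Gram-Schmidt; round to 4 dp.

w_1 = (-3, 2, 4); ‖w_1‖ = 5.3852, so q_1 = (-0.5571, 0.3714, 0.7428).
q_1·w_2 = (-0.5571)·(-3) + 0.3714·0 + 0.7428·(-1) = 0.9285.
u_2 = w_2 − 0.9285·q_1 = (-2.4828, -0.3448, -1.6897).
‖u_2‖ = 3.0229, so q_2 = (-0.8213, -0.1141, -0.5590).
q_1·w_3 = (-0.5571)·0 + 0.3714·4 + 0.7428·1 = 2.2283; q_2·w_3 = (-0.8213)·0 + (-0.1141)·4 + (-0.5590)·1 = -1.0152.
u_3 = w_3 − 2.2283·q_1 + 1.0152·q_2 = (0.4075, 3.0566, -1.2226).
‖u_3‖ = 3.3172, so q_3 = (0.1229, 0.9214, -0.3686).

Q = [[-0.5571, -0.8213, 0.1229], [0.3714, -0.1141, 0.9214], [0.7428, -0.5590, -0.3686]], R = [[5.3852, 0.9285, 2.2283], [0.0000, 3.0229, -1.0152], [0.0000, 0.0000, 3.3172]]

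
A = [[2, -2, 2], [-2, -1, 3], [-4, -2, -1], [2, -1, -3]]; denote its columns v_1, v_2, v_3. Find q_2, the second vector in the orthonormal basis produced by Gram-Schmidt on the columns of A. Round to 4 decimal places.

q_2 = (-0.7444, -0.2326, -0.4652, -0.4187)

q_1 = v_1/‖v_1‖ = (2, -2, -4, 2)/5.2915 = (0.3780, -0.3780, -0.7559, 0.3780).
r_{12} = q_1·v_2 = 0.7559.
u_2 = v_2 − 0.7559·q_1 = (-2.2857, -0.7143, -1.4286, -1.2857).
‖u_2‖ = 3.0706, so q_2 = (-0.7444, -0.2326, -0.4652, -0.4187).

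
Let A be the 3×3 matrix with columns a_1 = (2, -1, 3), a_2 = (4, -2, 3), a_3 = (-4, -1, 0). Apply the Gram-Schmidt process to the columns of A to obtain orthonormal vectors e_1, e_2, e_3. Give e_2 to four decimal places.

e_2 = (0.7171, -0.3586, -0.5976)

a_1 = (2, -1, 3); ‖a_1‖ = 3.7417, so e_1 = (0.5345, -0.2673, 0.8018).
e_1·a_2 = 0.5345·4 + (-0.2673)·(-2) + 0.8018·3 = 5.0780.
u_2 = a_2 − 5.0780·e_1 = (1.2857, -0.6429, -1.0714).
‖u_2‖ = 1.7928, so e_2 = (0.7171, -0.3586, -0.5976).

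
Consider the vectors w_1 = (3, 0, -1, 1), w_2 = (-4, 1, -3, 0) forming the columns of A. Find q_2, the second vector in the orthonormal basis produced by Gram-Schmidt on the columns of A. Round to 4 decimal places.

q_2 = (-0.3580, 0.2316, -0.8845, 0.1895)

w_1 = (3, 0, -1, 1); ‖w_1‖ = 3.3166, so q_1 = (0.9045, 0.0000, -0.3015, 0.3015).
q_1·w_2 = 0.9045·(-4) + 0.0000·1 + (-0.3015)·(-3) + 0.3015·0 = -2.7136.
u_2 = w_2 + 2.7136·q_1 = (-1.5455, 1.0000, -3.8182, 0.8182).
‖u_2‖ = 4.3170, so q_2 = (-0.3580, 0.2316, -0.8845, 0.1895).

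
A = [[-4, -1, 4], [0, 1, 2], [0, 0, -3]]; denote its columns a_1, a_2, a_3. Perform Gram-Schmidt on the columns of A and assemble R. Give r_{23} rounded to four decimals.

a_1 = (-4, 0, 0); ‖a_1‖ = 4.0000, so e_1 = (-1.0000, 0.0000, 0.0000).
e_1·a_2 = (-1.0000)·(-1) + 0.0000·1 + 0.0000·0 = 1.0000.
u_2 = a_2 − 1.0000·e_1 = (0.0000, 1.0000, 0.0000).
‖u_2‖ = 1.0000, so e_2 = (0.0000, 1.0000, 0.0000).
r_{23} = e_2·a_3 = 2.0000.

r_{23} = 2.0000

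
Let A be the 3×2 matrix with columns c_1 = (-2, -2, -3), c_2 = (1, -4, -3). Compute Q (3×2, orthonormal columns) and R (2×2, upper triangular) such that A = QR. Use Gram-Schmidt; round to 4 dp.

e_1 = c_1/‖c_1‖ = (-2, -2, -3)/4.1231 = (-0.4851, -0.4851, -0.7276).
r_{12} = e_1·c_2 = 3.6380.
u_2 = c_2 − 3.6380·e_1 = (2.7647, -2.2353, -0.3529).
‖u_2‖ = 3.5728, so e_2 = (0.7738, -0.6256, -0.0988).

Q = [[-0.4851, 0.7738], [-0.4851, -0.6256], [-0.7276, -0.0988]], R = [[4.1231, 3.6380], [0.0000, 3.5728]]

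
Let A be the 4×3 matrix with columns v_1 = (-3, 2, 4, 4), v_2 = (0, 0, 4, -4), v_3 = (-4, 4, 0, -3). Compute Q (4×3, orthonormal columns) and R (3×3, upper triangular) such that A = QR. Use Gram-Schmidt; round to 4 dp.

Q = [[-0.4472, 0.0000, -0.5853], [0.2981, 0.0000, 0.6153], [0.5963, 0.7071, -0.3733], [0.5963, -0.7071, -0.3733]], R = [[6.7082, 0.0000, 1.1926], [0.0000, 5.6569, 2.1213], [0.0000, 0.0000, 5.9226]]

v_1 = (-3, 2, 4, 4); ‖v_1‖ = 6.7082, so e_1 = (-0.4472, 0.2981, 0.5963, 0.5963).
e_1·v_2 = (-0.4472)·0 + 0.2981·0 + 0.5963·4 + 0.5963·(-4) = 0.0000.
u_2 = v_2 + 0.0000·e_1 = (0.0000, 0.0000, 4.0000, -4.0000).
‖u_2‖ = 5.6569, so e_2 = (0.0000, 0.0000, 0.7071, -0.7071).
e_1·v_3 = (-0.4472)·(-4) + 0.2981·4 + 0.5963·0 + 0.5963·(-3) = 1.1926; e_2·v_3 = 0.0000·(-4) + 0.0000·4 + 0.7071·0 + (-0.7071)·(-3) = 2.1213.
u_3 = v_3 − 1.1926·e_1 − 2.1213·e_2 = (-3.4667, 3.6444, -2.2111, -2.2111).
‖u_3‖ = 5.9226, so e_3 = (-0.5853, 0.6153, -0.3733, -0.3733).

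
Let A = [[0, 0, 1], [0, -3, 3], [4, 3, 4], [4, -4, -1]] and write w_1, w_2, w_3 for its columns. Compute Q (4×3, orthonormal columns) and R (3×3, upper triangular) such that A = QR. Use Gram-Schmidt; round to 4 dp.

w_1 = (0, 0, 4, 4); ‖w_1‖ = 5.6569, so e_1 = (0.0000, 0.0000, 0.7071, 0.7071).
e_1·w_2 = 0.0000·0 + 0.0000·(-3) + 0.7071·3 + 0.7071·(-4) = -0.7071.
u_2 = w_2 + 0.7071·e_1 = (0.0000, -3.0000, 3.5000, -3.5000).
‖u_2‖ = 5.7879, so e_2 = (0.0000, -0.5183, 0.6047, -0.6047).
e_1·w_3 = 0.0000·1 + 0.0000·3 + 0.7071·4 + 0.7071·(-1) = 2.1213; e_2·w_3 = 0.0000·1 + (-0.5183)·3 + 0.6047·4 + (-0.6047)·(-1) = 1.4686.
u_3 = w_3 − 2.1213·e_1 − 1.4686·e_2 = (1.0000, 3.7612, 1.6119, -1.6119).
‖u_3‖ = 4.5104, so e_3 = (0.2217, 0.8339, 0.3574, -0.3574).

Q = [[0.0000, 0.0000, 0.2217], [0.0000, -0.5183, 0.8339], [0.7071, 0.6047, 0.3574], [0.7071, -0.6047, -0.3574]], R = [[5.6569, -0.7071, 2.1213], [0.0000, 5.7879, 1.4686], [0.0000, 0.0000, 4.5104]]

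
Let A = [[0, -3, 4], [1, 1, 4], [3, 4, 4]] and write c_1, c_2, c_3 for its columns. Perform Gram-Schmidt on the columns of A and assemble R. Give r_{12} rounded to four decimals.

r_{12} = 4.1110

q_1 = c_1/‖c_1‖ = (0, 1, 3)/3.1623 = (0.0000, 0.3162, 0.9487).
r_{12} = q_1·c_2 = 4.1110.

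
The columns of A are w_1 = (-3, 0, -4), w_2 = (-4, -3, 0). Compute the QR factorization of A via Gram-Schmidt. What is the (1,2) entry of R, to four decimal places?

r_{12} = 2.4000

e_1 = w_1/‖w_1‖ = (-3, 0, -4)/5.0000 = (-0.6000, 0.0000, -0.8000).
r_{12} = e_1·w_2 = 2.4000.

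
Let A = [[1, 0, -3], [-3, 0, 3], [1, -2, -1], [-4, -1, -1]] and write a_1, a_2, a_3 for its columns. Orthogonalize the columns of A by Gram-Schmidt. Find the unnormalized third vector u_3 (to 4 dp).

q_1 = a_1/‖a_1‖ = (1, -3, 1, -4)/5.1962 = (0.1925, -0.5774, 0.1925, -0.7698).
r_{12} = q_1·a_2 = 0.3849.
u_2 = a_2 − 0.3849·q_1 = (-0.0741, 0.2222, -2.0741, -0.7037).
‖u_2‖ = 2.2027, so q_2 = (-0.0336, 0.1009, -0.9416, -0.3195).
r_{13} = q_1·a_3 = -1.7321; r_{23} = q_2·a_3 = 1.6646.
u_3 = a_3 + 1.7321·q_1 − 1.6646·q_2 = (-2.6107, 1.8321, 0.9008, -1.8015).

u_3 = (-2.6107, 1.8321, 0.9008, -1.8015)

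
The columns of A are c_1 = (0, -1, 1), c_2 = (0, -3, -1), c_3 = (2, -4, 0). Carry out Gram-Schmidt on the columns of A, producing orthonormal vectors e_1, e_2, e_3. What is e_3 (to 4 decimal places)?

e_3 = (1.0000, 0.0000, 0.0000)

c_1 = (0, -1, 1); ‖c_1‖ = 1.4142, so e_1 = (0.0000, -0.7071, 0.7071).
e_1·c_2 = 0.0000·0 + (-0.7071)·(-3) + 0.7071·(-1) = 1.4142.
u_2 = c_2 − 1.4142·e_1 = (0.0000, -2.0000, -2.0000).
‖u_2‖ = 2.8284, so e_2 = (0.0000, -0.7071, -0.7071).
e_1·c_3 = 0.0000·2 + (-0.7071)·(-4) + 0.7071·0 = 2.8284; e_2·c_3 = 0.0000·2 + (-0.7071)·(-4) + (-0.7071)·0 = 2.8284.
u_3 = c_3 − 2.8284·e_1 − 2.8284·e_2 = (2.0000, 0.0000, 0.0000).
‖u_3‖ = 2.0000, so e_3 = (1.0000, 0.0000, 0.0000).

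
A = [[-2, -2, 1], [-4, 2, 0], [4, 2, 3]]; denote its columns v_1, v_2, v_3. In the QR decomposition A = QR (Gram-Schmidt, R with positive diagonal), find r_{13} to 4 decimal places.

r_{13} = 1.6667

v_1 = (-2, -4, 4); ‖v_1‖ = 6.0000, so q_1 = (-0.3333, -0.6667, 0.6667).
r_{13} = q_1·v_3 = 1.6667.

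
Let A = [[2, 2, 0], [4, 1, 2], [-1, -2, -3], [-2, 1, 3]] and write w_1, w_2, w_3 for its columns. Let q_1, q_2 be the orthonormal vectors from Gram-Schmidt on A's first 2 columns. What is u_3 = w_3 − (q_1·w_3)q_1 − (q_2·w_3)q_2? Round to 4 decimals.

u_3 = (-2.1183, 1.5538, -0.6774, 1.3280)

q_1 = w_1/‖w_1‖ = (2, 4, -1, -2)/5.0000 = (0.4000, 0.8000, -0.2000, -0.4000).
r_{12} = q_1·w_2 = 1.6000.
u_2 = w_2 − 1.6000·q_1 = (1.3600, -0.2800, -1.6800, 1.6400).
‖u_2‖ = 2.7276, so q_2 = (0.4986, -0.1027, -0.6159, 0.6013).
r_{13} = q_1·w_3 = 1.0000; r_{23} = q_2·w_3 = 3.4462.
u_3 = w_3 − 1.0000·q_1 − 3.4462·q_2 = (-2.1183, 1.5538, -0.6774, 1.3280).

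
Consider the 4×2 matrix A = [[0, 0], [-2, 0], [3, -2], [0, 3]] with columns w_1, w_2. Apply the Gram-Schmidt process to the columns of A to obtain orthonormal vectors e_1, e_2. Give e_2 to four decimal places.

e_2 = (0.0000, -0.2886, -0.1924, 0.9379)

w_1 = (0, -2, 3, 0); ‖w_1‖ = 3.6056, so e_1 = (0.0000, -0.5547, 0.8321, 0.0000).
e_1·w_2 = 0.0000·0 + (-0.5547)·0 + 0.8321·(-2) + 0.0000·3 = -1.6641.
u_2 = w_2 + 1.6641·e_1 = (0.0000, -0.9231, -0.6154, 3.0000).
‖u_2‖ = 3.1986, so e_2 = (0.0000, -0.2886, -0.1924, 0.9379).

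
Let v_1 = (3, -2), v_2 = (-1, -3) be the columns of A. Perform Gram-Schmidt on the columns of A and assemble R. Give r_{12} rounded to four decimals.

r_{12} = 0.8321

e_1 = v_1/‖v_1‖ = (3, -2)/3.6056 = (0.8321, -0.5547).
r_{12} = e_1·v_2 = 0.8321.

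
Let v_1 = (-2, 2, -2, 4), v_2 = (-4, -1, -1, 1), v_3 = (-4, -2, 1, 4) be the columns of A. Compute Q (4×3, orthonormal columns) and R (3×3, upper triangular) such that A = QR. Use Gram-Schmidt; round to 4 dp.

e_1 = v_1/‖v_1‖ = (-2, 2, -2, 4)/5.2915 = (-0.3780, 0.3780, -0.3780, 0.7559).
r_{12} = e_1·v_2 = 2.2678.
u_2 = v_2 − 2.2678·e_1 = (-3.1429, -1.8571, -0.1429, -0.7143).
‖u_2‖ = 3.7225, so e_2 = (-0.8443, -0.4989, -0.0384, -0.1919).
r_{13} = e_1·v_3 = 3.4017; r_{23} = e_2·v_3 = 3.5690.
u_3 = v_3 − 3.4017·e_1 − 3.5690·e_2 = (0.2990, -1.5052, 2.4227, 2.1134).
‖u_3‖ = 3.5624, so e_3 = (0.0839, -0.4225, 0.6801, 0.5933).

Q = [[-0.3780, -0.8443, 0.0839], [0.3780, -0.4989, -0.4225], [-0.3780, -0.0384, 0.6801], [0.7559, -0.1919, 0.5933]], R = [[5.2915, 2.2678, 3.4017], [0.0000, 3.7225, 3.5690], [0.0000, 0.0000, 3.5624]]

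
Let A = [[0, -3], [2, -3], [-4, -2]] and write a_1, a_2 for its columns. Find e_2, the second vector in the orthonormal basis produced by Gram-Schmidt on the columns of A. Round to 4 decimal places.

e_1 = a_1/‖a_1‖ = (0, 2, -4)/4.4721 = (0.0000, 0.4472, -0.8944).
r_{12} = e_1·a_2 = 0.4472.
u_2 = a_2 − 0.4472·e_1 = (-3.0000, -3.2000, -1.6000).
‖u_2‖ = 4.6690, so e_2 = (-0.6425, -0.6854, -0.3427).

e_2 = (-0.6425, -0.6854, -0.3427)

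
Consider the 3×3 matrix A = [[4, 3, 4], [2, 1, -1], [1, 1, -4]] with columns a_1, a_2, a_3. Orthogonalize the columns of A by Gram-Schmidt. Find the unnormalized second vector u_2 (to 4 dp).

u_2 = (0.1429, -0.4286, 0.2857)

a_1 = (4, 2, 1); ‖a_1‖ = 4.5826, so e_1 = (0.8729, 0.4364, 0.2182).
e_1·a_2 = 0.8729·3 + 0.4364·1 + 0.2182·1 = 3.2733.
u_2 = a_2 − 3.2733·e_1 = (0.1429, -0.4286, 0.2857).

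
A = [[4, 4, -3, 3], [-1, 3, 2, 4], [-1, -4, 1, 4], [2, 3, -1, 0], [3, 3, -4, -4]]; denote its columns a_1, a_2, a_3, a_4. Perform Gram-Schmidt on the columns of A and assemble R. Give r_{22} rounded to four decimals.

r_{22} = 5.0959

a_1 = (4, -1, -1, 2, 3); ‖a_1‖ = 5.5678, so e_1 = (0.7184, -0.1796, -0.1796, 0.3592, 0.5388).
e_1·a_2 = 0.7184·4 + (-0.1796)·3 + (-0.1796)·(-4) + 0.3592·3 + 0.5388·3 = 5.7474.
u_2 = a_2 − 5.7474·e_1 = (-0.1290, 4.0323, -2.9677, 0.9355, -0.0968).
r_{22} = ‖u_2‖ = 5.0959.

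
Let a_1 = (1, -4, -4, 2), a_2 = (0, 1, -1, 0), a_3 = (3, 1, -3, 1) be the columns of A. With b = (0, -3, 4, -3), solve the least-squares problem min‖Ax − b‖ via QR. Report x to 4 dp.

x = (-0.2473, -3.3691, -0.0655)

a_1 = (1, -4, -4, 2); ‖a_1‖ = 6.0828, so e_1 = (0.1644, -0.6576, -0.6576, 0.3288).
e_1·a_2 = 0.1644·0 + (-0.6576)·1 + (-0.6576)·(-1) + 0.3288·0 = 0.0000.
u_2 = a_2 + 0.0000·e_1 = (0.0000, 1.0000, -1.0000, 0.0000).
‖u_2‖ = 1.4142, so e_2 = (0.0000, 0.7071, -0.7071, 0.0000).
e_1·a_3 = 0.1644·3 + (-0.6576)·1 + (-0.6576)·(-3) + 0.3288·1 = 2.1372; e_2·a_3 = 0.0000·3 + 0.7071·1 + (-0.7071)·(-3) + 0.0000·1 = 2.8284.
u_3 = a_3 − 2.1372·e_1 − 2.8284·e_2 = (2.6486, 0.4054, 0.4054, 0.2973).
‖u_3‖ = 2.7262, so e_3 = (0.9715, 0.1487, 0.1487, 0.1090).
Qᵀb = (-1.6440, -4.9497, -0.1784).
Back-substitute: x_3 = -0.1784/2.7262 = -0.0655.
x_2 = (-4.9497 − 2.8284·(-0.0655))/1.4142 = -3.3691.
x_1 = (-1.6440 + 0.0000·(-3.3691) − 2.1372·(-0.0655))/6.0828 = -0.2473.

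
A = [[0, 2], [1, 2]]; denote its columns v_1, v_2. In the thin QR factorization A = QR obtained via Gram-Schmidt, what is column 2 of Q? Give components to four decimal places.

v_1 = (0, 1); ‖v_1‖ = 1.0000, so e_1 = (0.0000, 1.0000).
e_1·v_2 = 0.0000·2 + 1.0000·2 = 2.0000.
u_2 = v_2 − 2.0000·e_1 = (2.0000, 0.0000).
‖u_2‖ = 2.0000, so e_2 = (1.0000, 0.0000).

e_2 = (1.0000, 0.0000)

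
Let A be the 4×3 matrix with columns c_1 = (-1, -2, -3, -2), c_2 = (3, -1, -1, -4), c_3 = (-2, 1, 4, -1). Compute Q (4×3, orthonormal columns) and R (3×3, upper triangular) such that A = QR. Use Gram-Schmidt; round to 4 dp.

Q = [[-0.2357, 0.7678, -0.5728], [-0.4714, 0.0240, -0.0256], [-0.7071, 0.1440, 0.5882], [-0.4714, -0.6238, -0.5703]], R = [[4.2426, 2.3570, -2.3570], [0.0000, 4.6308, -0.3119], [0.0000, 0.0000, 4.0432]]

e_1 = c_1/‖c_1‖ = (-1, -2, -3, -2)/4.2426 = (-0.2357, -0.4714, -0.7071, -0.4714).
r_{12} = e_1·c_2 = 2.3570.
u_2 = c_2 − 2.3570·e_1 = (3.5556, 0.1111, 0.6667, -2.8889).
‖u_2‖ = 4.6308, so e_2 = (0.7678, 0.0240, 0.1440, -0.6238).
r_{13} = e_1·c_3 = -2.3570; r_{23} = e_2·c_3 = -0.3119.
u_3 = c_3 + 2.3570·e_1 + 0.3119·e_2 = (-2.3161, -0.1036, 2.3782, -2.3057).
‖u_3‖ = 4.0432, so e_3 = (-0.5728, -0.0256, 0.5882, -0.5703).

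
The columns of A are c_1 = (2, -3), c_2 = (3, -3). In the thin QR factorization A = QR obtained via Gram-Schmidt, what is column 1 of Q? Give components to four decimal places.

q_1 = c_1/‖c_1‖ = (2, -3)/3.6056 = (0.5547, -0.8321).

q_1 = (0.5547, -0.8321)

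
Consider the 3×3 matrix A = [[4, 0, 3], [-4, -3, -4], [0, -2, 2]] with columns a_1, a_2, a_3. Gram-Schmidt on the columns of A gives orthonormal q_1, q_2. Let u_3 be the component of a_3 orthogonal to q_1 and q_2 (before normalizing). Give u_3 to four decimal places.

a_1 = (4, -4, 0); ‖a_1‖ = 5.6569, so q_1 = (0.7071, -0.7071, 0.0000).
q_1·a_2 = 0.7071·0 + (-0.7071)·(-3) + 0.0000·(-2) = 2.1213.
u_2 = a_2 − 2.1213·q_1 = (-1.5000, -1.5000, -2.0000).
‖u_2‖ = 2.9155, so q_2 = (-0.5145, -0.5145, -0.6860).
q_1·a_3 = 0.7071·3 + (-0.7071)·(-4) + 0.0000·2 = 4.9497; q_2·a_3 = (-0.5145)·3 + (-0.5145)·(-4) + (-0.6860)·2 = -0.8575.
u_3 = a_3 − 4.9497·q_1 + 0.8575·q_2 = (-0.9412, -0.9412, 1.4118).

u_3 = (-0.9412, -0.9412, 1.4118)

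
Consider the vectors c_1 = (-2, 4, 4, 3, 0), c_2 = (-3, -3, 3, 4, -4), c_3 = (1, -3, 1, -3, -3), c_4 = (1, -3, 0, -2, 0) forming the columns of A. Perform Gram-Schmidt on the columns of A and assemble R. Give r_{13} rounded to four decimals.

r_{13} = -2.8324

c_1 = (-2, 4, 4, 3, 0); ‖c_1‖ = 6.7082, so q_1 = (-0.2981, 0.5963, 0.5963, 0.4472, 0.0000).
r_{13} = q_1·c_3 = -2.8324.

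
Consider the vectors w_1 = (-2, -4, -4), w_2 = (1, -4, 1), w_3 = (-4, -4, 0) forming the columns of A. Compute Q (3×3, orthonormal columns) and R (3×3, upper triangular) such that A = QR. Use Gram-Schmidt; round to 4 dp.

e_1 = w_1/‖w_1‖ = (-2, -4, -4)/6.0000 = (-0.3333, -0.6667, -0.6667).
r_{12} = e_1·w_2 = 1.6667.
u_2 = w_2 − 1.6667·e_1 = (1.5556, -2.8889, 2.1111).
‖u_2‖ = 3.9016, so e_2 = (0.3987, -0.7404, 0.5411).
r_{13} = e_1·w_3 = 4.0000; r_{23} = e_2·w_3 = 1.3670.
u_3 = w_3 − 4.0000·e_1 − 1.3670·e_2 = (-3.2117, -0.3212, 1.9270).
‖u_3‖ = 3.7592, so e_3 = (-0.8544, -0.0854, 0.5126).

Q = [[-0.3333, 0.3987, -0.8544], [-0.6667, -0.7404, -0.0854], [-0.6667, 0.5411, 0.5126]], R = [[6.0000, 1.6667, 4.0000], [0.0000, 3.9016, 1.3670], [0.0000, 0.0000, 3.7592]]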